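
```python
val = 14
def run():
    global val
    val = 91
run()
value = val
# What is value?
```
91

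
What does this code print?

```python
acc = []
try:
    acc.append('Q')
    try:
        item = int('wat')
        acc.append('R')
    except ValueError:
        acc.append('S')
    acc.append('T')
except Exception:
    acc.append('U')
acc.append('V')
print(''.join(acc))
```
QSTV

Inner exception caught by inner handler, outer continues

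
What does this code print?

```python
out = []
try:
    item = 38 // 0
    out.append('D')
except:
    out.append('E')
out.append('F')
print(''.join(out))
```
EF

Exception raised in try, caught by bare except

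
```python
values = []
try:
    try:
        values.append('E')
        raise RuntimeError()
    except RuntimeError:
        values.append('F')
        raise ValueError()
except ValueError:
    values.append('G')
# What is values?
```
['E', 'F', 'G']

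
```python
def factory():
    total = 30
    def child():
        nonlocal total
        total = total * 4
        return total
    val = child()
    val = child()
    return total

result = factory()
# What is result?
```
480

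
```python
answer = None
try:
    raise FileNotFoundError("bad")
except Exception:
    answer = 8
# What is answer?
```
8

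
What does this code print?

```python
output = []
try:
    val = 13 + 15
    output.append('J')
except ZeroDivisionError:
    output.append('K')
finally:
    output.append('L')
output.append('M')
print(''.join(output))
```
JLM

finally runs after normal execution too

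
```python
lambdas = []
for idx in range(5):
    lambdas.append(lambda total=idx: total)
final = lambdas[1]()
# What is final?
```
1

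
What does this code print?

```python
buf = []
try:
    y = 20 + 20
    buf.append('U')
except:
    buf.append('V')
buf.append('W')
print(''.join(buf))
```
UW

No exception, try block completes normally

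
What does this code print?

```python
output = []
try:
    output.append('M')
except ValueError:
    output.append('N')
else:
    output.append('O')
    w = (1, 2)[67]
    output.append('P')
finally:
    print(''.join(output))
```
MO

Try succeeds, else appends 'O', IndexError in else is uncaught, finally prints before exception propagates ('P' never appended)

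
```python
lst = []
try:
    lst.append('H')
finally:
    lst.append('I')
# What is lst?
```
['H', 'I']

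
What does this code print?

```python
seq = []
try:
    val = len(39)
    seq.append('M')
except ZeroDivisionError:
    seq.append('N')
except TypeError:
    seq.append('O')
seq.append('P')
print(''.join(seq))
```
OP

TypeError is caught by its specific handler, not ZeroDivisionError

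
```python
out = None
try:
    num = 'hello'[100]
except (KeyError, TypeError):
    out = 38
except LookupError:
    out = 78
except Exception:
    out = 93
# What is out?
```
78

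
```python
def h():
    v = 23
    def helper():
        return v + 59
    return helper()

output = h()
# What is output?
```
82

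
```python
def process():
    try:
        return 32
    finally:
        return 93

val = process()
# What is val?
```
93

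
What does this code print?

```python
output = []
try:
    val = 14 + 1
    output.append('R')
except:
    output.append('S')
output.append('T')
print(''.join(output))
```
RT

No exception, try block completes normally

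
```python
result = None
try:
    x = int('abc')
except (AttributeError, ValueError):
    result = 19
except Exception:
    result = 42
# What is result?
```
19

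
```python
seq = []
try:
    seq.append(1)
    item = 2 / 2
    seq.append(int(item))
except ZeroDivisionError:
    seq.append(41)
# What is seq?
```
[1, 1]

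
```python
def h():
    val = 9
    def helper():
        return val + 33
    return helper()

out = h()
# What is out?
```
42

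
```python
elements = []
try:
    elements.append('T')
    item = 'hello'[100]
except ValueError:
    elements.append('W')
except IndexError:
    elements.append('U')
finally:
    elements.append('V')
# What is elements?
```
['T', 'U', 'V']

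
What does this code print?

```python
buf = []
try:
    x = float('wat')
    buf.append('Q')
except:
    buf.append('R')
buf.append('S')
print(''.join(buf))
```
RS

Exception raised in try, caught by bare except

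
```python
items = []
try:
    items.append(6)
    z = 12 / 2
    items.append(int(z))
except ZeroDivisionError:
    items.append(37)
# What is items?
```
[6, 6]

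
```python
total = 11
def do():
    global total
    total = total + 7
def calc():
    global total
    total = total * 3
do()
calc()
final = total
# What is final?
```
54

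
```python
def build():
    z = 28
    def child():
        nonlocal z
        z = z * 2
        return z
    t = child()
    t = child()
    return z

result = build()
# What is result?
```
112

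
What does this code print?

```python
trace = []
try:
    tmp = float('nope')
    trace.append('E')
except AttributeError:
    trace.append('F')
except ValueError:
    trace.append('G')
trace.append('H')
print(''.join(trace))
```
GH

ValueError is caught by its specific handler, not AttributeError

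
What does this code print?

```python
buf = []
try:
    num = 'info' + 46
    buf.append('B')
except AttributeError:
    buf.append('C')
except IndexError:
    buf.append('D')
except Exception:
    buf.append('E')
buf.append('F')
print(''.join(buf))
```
EF

TypeError not specifically caught, falls to Exception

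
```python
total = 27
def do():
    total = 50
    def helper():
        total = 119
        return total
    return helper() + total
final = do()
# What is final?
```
169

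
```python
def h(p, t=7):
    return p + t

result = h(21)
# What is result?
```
28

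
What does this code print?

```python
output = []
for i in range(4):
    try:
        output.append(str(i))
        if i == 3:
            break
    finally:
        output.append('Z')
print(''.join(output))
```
0Z1Z2Z3Z

finally runs even when breaking out of loop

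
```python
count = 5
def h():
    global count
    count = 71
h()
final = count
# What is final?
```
71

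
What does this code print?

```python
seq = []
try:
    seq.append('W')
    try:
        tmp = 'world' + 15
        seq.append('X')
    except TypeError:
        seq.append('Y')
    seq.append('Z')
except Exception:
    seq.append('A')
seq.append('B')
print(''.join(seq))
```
WYZB

Inner exception caught by inner handler, outer continues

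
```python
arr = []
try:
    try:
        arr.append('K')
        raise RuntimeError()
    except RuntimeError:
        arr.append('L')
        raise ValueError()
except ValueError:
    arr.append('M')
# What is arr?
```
['K', 'L', 'M']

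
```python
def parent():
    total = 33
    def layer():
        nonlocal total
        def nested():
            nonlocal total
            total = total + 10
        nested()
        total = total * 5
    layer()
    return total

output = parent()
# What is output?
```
215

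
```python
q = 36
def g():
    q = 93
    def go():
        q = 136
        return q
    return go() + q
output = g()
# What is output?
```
229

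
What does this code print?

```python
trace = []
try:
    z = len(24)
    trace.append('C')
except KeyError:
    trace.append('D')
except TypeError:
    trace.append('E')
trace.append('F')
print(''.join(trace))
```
EF

TypeError is caught by its specific handler, not KeyError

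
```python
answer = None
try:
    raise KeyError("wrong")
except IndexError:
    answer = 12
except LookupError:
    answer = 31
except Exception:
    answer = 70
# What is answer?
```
31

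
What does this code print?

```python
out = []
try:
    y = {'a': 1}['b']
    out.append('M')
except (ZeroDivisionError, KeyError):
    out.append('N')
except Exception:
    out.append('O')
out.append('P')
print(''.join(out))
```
NP

KeyError matches tuple containing it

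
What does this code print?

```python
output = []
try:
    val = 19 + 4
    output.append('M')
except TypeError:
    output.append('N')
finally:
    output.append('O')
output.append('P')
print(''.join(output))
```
MOP

finally runs after normal execution too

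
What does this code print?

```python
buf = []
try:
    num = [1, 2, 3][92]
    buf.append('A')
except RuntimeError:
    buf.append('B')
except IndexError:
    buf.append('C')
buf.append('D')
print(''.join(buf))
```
CD

IndexError is caught by its specific handler, not RuntimeError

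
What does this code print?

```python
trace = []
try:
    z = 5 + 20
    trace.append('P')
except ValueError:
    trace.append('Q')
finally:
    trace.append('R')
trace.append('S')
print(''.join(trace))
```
PRS

finally runs after normal execution too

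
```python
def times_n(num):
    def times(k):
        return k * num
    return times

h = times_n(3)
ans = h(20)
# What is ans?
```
60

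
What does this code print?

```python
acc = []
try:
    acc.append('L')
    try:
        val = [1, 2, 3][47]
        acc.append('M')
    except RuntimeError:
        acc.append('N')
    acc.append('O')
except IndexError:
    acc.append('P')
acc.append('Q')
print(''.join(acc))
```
LPQ

Inner handler doesn't match, propagates to outer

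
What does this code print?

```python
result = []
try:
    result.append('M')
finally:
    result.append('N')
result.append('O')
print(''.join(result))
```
MNO

try/finally without except, no exception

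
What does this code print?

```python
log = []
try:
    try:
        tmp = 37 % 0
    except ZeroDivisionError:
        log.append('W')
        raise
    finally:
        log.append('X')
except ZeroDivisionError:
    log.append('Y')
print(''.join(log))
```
WXY

finally runs before re-raised exception propagates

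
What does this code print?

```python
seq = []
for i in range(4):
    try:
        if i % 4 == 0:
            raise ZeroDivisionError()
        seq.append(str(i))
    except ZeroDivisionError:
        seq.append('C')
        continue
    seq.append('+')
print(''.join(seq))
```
C1+2+3+

continue in except skips rest of loop body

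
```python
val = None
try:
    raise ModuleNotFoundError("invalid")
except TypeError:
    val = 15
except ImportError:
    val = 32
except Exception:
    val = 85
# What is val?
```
32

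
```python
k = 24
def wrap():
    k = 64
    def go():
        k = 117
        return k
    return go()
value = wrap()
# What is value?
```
117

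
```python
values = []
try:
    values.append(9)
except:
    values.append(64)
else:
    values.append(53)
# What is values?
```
[9, 53]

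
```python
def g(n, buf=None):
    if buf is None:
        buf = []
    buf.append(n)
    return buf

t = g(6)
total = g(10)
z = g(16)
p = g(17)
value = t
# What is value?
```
[6]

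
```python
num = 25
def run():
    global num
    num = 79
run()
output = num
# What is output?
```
79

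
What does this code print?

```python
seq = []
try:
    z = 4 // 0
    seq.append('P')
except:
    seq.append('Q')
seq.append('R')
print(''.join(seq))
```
QR

Exception raised in try, caught by bare except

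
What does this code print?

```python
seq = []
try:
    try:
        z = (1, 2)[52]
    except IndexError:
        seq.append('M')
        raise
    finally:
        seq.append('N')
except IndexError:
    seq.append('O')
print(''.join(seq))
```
MNO

finally runs before re-raised exception propagates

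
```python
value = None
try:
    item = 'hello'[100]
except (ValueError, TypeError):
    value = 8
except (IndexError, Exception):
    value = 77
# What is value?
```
77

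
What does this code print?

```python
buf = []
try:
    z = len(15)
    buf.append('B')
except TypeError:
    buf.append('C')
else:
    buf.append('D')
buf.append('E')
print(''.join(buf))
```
CE

else block skipped when exception is caught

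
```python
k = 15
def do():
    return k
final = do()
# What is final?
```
15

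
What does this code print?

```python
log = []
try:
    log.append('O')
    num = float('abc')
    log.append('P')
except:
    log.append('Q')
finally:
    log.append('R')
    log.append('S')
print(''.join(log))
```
OQRS

Code before exception runs, then except, then all of finally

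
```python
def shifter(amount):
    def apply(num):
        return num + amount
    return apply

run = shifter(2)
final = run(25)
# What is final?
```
27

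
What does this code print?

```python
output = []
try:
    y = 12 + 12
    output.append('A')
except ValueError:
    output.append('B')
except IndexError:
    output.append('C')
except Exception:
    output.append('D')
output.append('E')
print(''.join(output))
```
AE

No exception, try block completes normally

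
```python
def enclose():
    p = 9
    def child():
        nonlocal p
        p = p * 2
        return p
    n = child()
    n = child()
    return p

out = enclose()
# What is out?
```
36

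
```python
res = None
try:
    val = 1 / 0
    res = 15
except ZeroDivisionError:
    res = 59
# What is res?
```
59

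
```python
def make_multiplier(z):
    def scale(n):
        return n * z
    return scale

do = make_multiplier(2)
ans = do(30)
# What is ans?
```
60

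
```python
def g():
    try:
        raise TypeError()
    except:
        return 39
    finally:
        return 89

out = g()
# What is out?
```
89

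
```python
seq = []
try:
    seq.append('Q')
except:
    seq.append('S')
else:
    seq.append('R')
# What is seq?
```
['Q', 'R']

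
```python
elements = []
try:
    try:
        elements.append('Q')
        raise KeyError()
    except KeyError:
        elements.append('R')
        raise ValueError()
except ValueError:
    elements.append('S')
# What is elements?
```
['Q', 'R', 'S']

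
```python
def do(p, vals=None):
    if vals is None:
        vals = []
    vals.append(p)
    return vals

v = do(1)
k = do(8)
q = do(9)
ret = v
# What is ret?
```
[1]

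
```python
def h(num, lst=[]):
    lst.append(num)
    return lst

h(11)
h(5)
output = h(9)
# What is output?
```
[11, 5, 9]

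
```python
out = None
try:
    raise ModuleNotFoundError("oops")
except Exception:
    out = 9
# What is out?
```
9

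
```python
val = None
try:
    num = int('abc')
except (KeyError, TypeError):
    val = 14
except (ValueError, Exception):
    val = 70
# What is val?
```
70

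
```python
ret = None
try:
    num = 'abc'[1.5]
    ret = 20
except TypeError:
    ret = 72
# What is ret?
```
72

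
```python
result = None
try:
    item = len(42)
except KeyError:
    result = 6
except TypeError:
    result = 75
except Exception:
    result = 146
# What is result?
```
75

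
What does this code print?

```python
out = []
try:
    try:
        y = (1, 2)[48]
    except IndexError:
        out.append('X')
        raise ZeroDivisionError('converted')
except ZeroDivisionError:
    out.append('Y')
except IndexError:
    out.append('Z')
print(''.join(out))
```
XY

New ZeroDivisionError raised, caught by outer ZeroDivisionError handler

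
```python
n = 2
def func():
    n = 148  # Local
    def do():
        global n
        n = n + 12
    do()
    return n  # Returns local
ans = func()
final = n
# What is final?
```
14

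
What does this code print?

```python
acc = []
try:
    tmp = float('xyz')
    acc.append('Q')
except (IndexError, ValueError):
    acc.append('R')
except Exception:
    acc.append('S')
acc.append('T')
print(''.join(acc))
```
RT

ValueError matches tuple containing it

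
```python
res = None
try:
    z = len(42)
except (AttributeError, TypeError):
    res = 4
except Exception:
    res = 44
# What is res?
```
4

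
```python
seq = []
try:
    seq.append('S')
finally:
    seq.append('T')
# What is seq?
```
['S', 'T']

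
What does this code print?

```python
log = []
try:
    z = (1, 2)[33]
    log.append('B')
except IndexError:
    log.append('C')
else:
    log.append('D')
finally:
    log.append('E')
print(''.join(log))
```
CE

Exception: except runs, else skipped, finally runs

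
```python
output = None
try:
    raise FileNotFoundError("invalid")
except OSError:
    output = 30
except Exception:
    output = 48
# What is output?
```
30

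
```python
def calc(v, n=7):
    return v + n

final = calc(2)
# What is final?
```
9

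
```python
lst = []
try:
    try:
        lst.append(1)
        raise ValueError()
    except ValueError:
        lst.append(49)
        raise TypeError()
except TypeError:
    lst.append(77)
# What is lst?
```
[1, 49, 77]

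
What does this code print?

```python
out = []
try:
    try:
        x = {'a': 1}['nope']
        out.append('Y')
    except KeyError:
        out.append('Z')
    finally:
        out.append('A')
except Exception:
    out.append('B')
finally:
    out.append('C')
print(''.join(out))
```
ZAC

Both finally blocks run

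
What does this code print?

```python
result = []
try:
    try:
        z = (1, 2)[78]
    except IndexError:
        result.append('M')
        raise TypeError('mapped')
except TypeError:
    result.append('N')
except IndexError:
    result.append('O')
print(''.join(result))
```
MN

New TypeError raised, caught by outer TypeError handler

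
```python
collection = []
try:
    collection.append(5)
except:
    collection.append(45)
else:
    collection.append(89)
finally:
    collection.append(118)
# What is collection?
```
[5, 89, 118]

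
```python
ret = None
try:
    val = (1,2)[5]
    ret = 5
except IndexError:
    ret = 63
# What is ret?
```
63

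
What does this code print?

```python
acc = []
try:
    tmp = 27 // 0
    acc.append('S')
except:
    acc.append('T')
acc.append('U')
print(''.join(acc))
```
TU

Exception raised in try, caught by bare except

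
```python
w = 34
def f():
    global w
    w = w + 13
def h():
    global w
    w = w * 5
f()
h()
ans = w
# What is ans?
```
235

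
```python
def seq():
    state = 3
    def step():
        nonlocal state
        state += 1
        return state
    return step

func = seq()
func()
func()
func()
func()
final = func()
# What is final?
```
8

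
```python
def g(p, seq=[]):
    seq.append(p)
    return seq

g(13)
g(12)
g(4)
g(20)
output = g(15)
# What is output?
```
[13, 12, 4, 20, 15]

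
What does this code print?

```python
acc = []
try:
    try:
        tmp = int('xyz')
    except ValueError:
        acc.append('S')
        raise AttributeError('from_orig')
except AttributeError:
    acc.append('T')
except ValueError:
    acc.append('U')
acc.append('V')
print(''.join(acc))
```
STV

AttributeError raised and caught, original ValueError not re-raised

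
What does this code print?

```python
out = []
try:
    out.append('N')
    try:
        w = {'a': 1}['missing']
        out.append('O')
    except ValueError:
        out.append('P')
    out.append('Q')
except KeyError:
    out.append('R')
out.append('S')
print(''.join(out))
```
NRS

Inner handler doesn't match, propagates to outer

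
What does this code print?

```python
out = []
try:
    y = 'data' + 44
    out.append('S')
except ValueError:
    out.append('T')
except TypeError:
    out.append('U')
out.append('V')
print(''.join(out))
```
UV

TypeError is caught by its specific handler, not ValueError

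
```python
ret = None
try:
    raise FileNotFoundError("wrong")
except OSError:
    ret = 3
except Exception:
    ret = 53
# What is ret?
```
3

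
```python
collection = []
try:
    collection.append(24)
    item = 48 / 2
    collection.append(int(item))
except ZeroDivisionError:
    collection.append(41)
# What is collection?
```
[24, 24]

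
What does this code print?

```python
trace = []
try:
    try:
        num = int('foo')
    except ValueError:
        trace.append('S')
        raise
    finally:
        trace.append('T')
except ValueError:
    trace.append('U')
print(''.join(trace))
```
STU

finally runs before re-raised exception propagates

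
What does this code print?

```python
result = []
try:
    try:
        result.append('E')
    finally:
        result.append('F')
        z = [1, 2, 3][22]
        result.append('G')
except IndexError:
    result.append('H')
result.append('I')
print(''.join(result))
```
EFHI

Exception in inner finally caught by outer except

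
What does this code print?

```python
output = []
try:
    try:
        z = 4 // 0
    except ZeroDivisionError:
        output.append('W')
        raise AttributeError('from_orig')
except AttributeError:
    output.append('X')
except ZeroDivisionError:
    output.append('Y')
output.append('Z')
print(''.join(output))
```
WXZ

AttributeError raised and caught, original ZeroDivisionError not re-raised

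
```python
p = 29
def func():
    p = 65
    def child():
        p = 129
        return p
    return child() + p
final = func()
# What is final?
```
194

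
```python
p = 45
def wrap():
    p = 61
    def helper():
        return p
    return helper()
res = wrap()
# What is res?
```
61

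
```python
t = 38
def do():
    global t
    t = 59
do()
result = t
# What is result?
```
59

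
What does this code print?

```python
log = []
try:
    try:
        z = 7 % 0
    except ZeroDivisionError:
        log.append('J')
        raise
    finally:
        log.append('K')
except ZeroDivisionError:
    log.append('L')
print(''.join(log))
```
JKL

finally runs before re-raised exception propagates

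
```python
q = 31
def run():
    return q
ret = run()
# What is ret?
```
31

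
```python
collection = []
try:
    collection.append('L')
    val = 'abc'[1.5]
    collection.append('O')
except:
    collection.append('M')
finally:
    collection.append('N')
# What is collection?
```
['L', 'M', 'N']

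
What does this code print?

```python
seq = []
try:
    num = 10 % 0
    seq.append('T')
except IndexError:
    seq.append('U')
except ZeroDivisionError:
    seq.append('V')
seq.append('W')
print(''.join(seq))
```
VW

ZeroDivisionError is caught by its specific handler, not IndexError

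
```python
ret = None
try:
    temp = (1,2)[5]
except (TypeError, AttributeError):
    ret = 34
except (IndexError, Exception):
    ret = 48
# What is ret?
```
48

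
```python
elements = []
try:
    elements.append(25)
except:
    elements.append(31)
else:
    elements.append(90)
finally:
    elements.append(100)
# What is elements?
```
[25, 90, 100]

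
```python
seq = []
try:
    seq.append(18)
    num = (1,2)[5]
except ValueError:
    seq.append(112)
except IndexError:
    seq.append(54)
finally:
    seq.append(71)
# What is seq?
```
[18, 54, 71]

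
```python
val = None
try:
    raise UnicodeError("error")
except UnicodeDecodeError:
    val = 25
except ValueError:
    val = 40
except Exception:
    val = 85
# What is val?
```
40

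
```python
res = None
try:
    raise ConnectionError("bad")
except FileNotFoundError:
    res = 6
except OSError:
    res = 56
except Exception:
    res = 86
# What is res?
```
56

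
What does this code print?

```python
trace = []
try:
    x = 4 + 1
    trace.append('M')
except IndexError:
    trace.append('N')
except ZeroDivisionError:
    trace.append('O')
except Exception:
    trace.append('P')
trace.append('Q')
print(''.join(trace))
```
MQ

No exception, try block completes normally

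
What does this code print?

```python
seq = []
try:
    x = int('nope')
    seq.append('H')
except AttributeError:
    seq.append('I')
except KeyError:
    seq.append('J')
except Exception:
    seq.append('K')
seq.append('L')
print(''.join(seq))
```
KL

ValueError not specifically caught, falls to Exception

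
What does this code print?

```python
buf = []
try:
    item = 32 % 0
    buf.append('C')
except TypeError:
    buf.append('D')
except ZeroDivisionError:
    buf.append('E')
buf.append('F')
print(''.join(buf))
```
EF

ZeroDivisionError is caught by its specific handler, not TypeError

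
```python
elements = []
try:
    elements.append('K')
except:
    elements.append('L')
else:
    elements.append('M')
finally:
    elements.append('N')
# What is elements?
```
['K', 'M', 'N']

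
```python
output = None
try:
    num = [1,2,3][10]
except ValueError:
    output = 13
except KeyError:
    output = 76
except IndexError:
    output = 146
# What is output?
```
146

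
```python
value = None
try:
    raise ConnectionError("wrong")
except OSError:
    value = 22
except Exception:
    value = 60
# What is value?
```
22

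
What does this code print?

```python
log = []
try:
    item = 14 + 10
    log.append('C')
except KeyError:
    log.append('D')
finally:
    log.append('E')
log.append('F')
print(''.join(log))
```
CEF

finally runs after normal execution too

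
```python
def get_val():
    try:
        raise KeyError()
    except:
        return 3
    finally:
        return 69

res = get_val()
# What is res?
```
69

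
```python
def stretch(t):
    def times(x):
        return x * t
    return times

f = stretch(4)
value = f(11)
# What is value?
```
44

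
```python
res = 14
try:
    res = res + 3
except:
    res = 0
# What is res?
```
17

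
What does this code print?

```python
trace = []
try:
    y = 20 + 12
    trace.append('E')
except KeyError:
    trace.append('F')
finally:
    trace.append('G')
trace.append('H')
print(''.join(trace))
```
EGH

finally runs after normal execution too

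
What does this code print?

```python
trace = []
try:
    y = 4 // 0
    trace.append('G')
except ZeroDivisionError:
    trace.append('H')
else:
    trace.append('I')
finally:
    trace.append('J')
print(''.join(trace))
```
HJ

Exception: except runs, else skipped, finally runs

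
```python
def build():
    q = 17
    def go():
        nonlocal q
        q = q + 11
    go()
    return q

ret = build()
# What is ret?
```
28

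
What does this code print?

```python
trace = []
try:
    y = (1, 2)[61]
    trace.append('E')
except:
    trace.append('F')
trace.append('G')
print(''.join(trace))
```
FG

Exception raised in try, caught by bare except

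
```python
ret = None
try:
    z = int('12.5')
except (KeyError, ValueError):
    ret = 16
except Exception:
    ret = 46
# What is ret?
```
16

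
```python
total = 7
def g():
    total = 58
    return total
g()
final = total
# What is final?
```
7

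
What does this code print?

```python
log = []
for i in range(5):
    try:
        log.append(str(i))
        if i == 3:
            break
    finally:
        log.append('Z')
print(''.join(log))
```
0Z1Z2Z3Z

finally runs even when breaking out of loop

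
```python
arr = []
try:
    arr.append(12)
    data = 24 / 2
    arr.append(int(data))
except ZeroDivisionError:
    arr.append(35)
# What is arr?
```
[12, 12]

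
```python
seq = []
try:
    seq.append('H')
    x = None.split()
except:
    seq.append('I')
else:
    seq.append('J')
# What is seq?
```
['H', 'I']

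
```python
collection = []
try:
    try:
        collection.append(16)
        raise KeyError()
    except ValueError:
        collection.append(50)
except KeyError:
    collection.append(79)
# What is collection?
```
[16, 79]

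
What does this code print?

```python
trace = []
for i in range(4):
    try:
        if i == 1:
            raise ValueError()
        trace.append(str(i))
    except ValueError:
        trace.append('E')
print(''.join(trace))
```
0E23

Exception on i=1 caught, loop continues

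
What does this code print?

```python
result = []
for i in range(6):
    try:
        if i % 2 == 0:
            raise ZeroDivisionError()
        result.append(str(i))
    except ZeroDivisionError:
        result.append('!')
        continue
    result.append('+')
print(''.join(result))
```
!1+!3+!5+

continue in except skips rest of loop body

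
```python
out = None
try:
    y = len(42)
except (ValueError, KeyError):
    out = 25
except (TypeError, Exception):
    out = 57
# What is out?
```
57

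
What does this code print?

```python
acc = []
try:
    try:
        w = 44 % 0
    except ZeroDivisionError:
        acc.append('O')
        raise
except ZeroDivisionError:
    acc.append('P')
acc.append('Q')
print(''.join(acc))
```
OPQ

raise without argument re-raises current exception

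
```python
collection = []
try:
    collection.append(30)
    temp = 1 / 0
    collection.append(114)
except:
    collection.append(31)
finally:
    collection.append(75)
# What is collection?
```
[30, 31, 75]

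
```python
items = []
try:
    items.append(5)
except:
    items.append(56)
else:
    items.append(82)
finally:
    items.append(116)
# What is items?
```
[5, 82, 116]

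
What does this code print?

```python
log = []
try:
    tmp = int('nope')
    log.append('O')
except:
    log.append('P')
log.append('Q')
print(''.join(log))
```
PQ

Exception raised in try, caught by bare except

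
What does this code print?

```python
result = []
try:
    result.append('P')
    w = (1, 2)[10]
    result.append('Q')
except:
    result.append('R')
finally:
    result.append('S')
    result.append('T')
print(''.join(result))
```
PRST

Code before exception runs, then except, then all of finally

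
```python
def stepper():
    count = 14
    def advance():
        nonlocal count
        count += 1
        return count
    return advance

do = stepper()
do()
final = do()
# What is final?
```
16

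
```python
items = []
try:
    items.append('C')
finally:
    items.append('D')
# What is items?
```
['C', 'D']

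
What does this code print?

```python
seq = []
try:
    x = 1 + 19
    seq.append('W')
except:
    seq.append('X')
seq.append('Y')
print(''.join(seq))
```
WY

No exception, try block completes normally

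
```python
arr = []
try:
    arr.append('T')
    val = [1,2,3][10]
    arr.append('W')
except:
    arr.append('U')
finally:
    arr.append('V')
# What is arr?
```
['T', 'U', 'V']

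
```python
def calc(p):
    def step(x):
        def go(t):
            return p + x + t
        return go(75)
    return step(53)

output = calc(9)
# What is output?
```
137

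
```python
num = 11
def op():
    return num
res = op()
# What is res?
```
11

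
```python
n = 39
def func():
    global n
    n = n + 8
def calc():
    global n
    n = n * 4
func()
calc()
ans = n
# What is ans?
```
188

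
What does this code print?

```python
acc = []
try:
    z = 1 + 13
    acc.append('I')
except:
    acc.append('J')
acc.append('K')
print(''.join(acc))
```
IK

No exception, try block completes normally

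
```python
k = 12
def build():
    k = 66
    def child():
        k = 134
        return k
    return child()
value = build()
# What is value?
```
134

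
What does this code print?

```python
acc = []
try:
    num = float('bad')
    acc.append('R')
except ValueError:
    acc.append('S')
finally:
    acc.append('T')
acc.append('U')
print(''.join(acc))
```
STU

finally always runs, even after exception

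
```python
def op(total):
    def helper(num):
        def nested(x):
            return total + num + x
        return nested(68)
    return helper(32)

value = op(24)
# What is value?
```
124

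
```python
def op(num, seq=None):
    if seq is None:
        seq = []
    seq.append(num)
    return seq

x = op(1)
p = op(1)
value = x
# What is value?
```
[1]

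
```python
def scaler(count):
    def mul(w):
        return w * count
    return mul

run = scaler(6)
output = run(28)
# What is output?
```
168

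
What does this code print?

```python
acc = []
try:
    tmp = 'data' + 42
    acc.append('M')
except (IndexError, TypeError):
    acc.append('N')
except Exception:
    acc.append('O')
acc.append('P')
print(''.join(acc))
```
NP

TypeError matches tuple containing it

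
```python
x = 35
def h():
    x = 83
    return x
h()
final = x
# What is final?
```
35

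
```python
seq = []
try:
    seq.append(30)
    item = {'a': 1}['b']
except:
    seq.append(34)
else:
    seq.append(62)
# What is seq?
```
[30, 34]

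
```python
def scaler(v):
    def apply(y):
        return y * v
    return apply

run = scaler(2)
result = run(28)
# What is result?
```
56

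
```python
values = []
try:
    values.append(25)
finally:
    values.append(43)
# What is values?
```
[25, 43]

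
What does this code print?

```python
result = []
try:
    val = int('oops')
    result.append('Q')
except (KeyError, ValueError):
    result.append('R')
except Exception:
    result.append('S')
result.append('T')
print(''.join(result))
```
RT

ValueError matches tuple containing it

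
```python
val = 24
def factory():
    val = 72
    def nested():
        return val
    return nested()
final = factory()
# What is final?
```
72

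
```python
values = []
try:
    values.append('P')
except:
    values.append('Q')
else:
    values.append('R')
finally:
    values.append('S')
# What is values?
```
['P', 'R', 'S']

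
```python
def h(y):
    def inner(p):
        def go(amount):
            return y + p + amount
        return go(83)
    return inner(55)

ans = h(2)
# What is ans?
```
140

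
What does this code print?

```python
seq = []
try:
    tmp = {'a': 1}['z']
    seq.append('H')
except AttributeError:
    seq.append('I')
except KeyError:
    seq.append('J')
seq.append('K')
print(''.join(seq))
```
JK

KeyError is caught by its specific handler, not AttributeError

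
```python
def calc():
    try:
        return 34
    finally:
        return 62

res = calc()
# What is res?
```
62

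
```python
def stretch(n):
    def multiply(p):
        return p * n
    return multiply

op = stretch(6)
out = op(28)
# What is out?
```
168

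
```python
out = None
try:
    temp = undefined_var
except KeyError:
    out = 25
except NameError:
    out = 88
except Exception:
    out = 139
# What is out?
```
88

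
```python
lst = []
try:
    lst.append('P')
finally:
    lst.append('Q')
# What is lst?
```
['P', 'Q']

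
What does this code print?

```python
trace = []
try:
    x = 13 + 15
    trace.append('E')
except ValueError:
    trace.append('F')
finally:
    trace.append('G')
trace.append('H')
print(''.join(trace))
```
EGH

finally runs after normal execution too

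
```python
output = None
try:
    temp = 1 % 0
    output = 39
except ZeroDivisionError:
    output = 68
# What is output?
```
68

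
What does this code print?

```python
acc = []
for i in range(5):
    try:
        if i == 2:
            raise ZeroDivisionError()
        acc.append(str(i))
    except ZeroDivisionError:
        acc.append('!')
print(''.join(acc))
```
01!34

Exception on i=2 caught, loop continues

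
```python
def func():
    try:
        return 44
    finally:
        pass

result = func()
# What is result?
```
44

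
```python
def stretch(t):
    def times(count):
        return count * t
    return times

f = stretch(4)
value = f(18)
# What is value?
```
72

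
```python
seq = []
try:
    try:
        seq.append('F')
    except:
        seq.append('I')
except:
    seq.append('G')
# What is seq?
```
['F']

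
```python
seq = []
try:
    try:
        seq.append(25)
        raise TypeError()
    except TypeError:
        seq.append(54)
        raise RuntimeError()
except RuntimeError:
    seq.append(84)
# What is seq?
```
[25, 54, 84]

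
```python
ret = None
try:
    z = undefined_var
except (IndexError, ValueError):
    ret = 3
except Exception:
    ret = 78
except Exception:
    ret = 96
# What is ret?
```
78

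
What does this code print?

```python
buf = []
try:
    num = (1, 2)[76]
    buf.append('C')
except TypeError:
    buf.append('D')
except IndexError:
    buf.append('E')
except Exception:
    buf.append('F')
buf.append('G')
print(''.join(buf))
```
EG

IndexError matches before generic Exception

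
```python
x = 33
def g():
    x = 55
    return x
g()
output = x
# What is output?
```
33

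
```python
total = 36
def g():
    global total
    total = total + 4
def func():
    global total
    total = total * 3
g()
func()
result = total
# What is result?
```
120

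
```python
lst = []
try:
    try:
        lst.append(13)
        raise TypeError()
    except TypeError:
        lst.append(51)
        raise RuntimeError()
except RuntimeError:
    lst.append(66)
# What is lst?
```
[13, 51, 66]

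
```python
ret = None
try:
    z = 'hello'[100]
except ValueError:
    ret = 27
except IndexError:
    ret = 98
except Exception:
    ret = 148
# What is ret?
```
98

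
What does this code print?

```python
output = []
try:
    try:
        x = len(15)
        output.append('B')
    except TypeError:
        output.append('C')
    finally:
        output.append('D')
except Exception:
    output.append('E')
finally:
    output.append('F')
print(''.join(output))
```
CDF

Both finally blocks run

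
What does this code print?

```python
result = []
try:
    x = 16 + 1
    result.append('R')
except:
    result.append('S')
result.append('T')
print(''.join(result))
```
RT

No exception, try block completes normally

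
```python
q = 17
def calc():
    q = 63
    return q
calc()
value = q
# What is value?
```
17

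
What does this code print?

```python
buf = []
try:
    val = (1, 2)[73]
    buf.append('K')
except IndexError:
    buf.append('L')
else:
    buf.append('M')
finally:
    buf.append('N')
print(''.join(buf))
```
LN

Exception: except runs, else skipped, finally runs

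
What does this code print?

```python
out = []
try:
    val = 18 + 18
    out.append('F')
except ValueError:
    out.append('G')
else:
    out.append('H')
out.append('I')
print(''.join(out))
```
FHI

else block runs when no exception occurs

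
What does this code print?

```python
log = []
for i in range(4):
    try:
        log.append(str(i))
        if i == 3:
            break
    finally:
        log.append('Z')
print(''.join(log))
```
0Z1Z2Z3Z

finally runs even when breaking out of loop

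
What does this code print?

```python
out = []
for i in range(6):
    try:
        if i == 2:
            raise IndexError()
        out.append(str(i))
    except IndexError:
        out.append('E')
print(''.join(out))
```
01E345

Exception on i=2 caught, loop continues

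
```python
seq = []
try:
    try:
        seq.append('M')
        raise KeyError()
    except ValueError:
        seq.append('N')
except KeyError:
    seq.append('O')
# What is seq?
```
['M', 'O']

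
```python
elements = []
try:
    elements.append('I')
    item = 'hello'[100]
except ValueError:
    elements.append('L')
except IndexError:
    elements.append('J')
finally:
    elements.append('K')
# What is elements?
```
['I', 'J', 'K']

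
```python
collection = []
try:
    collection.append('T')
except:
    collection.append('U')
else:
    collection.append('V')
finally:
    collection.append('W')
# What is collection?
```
['T', 'V', 'W']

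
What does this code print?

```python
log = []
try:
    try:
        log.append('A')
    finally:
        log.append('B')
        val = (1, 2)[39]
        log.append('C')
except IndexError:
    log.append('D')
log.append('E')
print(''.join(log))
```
ABDE

Exception in inner finally caught by outer except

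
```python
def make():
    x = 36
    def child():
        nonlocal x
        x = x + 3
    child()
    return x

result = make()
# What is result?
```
39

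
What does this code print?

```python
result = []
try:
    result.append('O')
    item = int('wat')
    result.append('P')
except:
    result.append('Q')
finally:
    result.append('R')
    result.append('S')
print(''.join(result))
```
OQRS

Code before exception runs, then except, then all of finally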